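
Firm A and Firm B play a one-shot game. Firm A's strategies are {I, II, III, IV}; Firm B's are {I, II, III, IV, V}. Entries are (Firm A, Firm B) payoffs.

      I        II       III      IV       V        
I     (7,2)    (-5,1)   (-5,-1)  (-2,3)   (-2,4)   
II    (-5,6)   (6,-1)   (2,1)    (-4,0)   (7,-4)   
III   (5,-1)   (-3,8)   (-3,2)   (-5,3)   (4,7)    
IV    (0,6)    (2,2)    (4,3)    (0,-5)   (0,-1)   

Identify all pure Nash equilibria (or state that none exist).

No pure-strategy Nash equilibrium

Check mutual best responses: a cell is a NE iff neither player can gain by unilaterally deviating.
Firm A's best responses — vs I: I (payoff 7); vs II: II (payoff 6); vs III: IV (payoff 4); vs IV: IV (payoff 0); vs V: II (payoff 7).
Firm B's best responses — vs I: V (payoff 4); vs II: I (payoff 6); vs III: II (payoff 8); vs IV: I (payoff 6).
No cell has both players best-responding. For instance, Firm A's best reply to IV is IV, but against IV Firm B prefers I over IV.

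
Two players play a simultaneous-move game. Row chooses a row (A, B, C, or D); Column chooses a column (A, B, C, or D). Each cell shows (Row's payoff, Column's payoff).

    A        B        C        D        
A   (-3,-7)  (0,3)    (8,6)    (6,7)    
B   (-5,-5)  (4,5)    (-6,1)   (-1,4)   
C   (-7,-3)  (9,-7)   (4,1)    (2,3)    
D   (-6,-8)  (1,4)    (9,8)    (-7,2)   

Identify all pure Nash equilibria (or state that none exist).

(A, D) and (D, C)

Find each player's best response to every opponent strategy; NE are the intersections.
Row's best responses — vs A: A (payoff -3); vs B: C (payoff 9); vs C: D (payoff 9); vs D: A (payoff 6).
Column's best responses — vs A: D (payoff 7); vs B: B (payoff 5); vs C: D (payoff 3); vs D: C (payoff 8).
Mutual best responses occur at (A, D) and (D, C); at each, neither player gains by switching.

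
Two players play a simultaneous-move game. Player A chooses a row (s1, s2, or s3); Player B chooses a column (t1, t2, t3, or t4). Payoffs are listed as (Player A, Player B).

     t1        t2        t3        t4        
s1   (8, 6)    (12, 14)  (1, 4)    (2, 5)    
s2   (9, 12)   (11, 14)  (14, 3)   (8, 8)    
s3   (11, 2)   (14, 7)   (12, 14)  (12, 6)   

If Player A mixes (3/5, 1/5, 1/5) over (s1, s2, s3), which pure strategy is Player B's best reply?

Player B's best reply maximizes expected payoff against the mix.
t1: (3/5)·6 + (1/5)·12 + (1/5)·2 = 32/5
t2: (3/5)·14 + (1/5)·14 + (1/5)·7 = 63/5
t3: (3/5)·4 + (1/5)·3 + (1/5)·14 = 29/5
t4: (3/5)·5 + (1/5)·8 + (1/5)·6 = 29/5
Highest expected payoff is 63/5, from t2.

t2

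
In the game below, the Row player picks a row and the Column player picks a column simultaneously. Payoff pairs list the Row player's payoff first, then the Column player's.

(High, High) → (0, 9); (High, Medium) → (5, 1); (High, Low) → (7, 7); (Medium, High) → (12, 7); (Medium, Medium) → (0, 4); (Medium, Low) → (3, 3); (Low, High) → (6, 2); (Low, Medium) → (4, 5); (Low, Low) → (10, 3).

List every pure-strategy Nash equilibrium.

(Medium, High)

Find each player's best response to every opponent strategy; NE are the intersections.
The Row player's best responses — vs High: Medium (payoff 12); vs Medium: High (payoff 5); vs Low: Low (payoff 10).
The Column player's best responses — vs High: High (payoff 9); vs Medium: High (payoff 7); vs Low: Medium (payoff 5).
The only mutual best response is (Medium, High); neither player gains by switching there.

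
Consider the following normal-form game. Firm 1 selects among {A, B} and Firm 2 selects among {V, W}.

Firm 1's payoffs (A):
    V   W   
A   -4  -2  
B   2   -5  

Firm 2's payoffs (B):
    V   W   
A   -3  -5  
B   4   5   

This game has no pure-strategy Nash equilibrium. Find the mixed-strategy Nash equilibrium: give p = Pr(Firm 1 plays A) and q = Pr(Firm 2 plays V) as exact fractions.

p = 1/3, q = 1/3

In a mixed NE each player is indifferent between their pure strategies, so the opponent's mix sets the indifference.
Firm 2 indifferent between V and W: p·(-3) + (1−p)·4 = p·(-5) + (1−p)·5 ⟹ 4 + (-7)p = 5 + (-10)p ⟹ p = 1/3.
Firm 1 indifferent between A and B: q·(-4) + (1−q)·(-2) = q·2 + (1−q)·(-5) ⟹ (-2) + (-2)q = (-5) + 7q ⟹ q = 1/3.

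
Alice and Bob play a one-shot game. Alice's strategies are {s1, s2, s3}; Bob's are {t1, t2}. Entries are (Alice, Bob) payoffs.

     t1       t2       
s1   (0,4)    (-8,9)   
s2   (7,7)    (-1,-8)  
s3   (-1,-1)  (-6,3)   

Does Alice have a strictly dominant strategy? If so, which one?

s2

A strategy is strictly dominant if it gives Alice a strictly higher payoff than every other strategy, against every choice by the opponent.
s2 strictly dominates: vs t1: 7 > each of {0, -1}; vs t2: -1 > each of {-8, -6}.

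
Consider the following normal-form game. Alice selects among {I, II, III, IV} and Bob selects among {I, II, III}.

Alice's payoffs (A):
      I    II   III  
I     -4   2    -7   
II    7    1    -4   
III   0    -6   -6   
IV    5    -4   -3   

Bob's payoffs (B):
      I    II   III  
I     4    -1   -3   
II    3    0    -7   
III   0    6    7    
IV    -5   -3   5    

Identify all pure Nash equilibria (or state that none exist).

(II, I) and (IV, III)

Check mutual best responses: a cell is a NE iff neither player can gain by unilaterally deviating.
Alice's best responses — vs I: II (payoff 7); vs II: I (payoff 2); vs III: IV (payoff -3).
Bob's best responses — vs I: I (payoff 4); vs II: I (payoff 3); vs III: III (payoff 7); vs IV: III (payoff 5).
Mutual best responses occur at (II, I) and (IV, III); at each, neither player gains by switching.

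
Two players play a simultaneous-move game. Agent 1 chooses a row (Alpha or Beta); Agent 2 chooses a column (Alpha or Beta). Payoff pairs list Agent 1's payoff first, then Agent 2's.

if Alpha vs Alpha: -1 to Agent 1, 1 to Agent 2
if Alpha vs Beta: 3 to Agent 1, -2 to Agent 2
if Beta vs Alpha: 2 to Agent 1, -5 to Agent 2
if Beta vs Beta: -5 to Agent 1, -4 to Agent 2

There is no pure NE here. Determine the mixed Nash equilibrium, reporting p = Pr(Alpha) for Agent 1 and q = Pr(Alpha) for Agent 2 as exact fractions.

p = 1/4, q = 8/11

In a mixed NE each player is indifferent between their pure strategies, so the opponent's mix sets the indifference.
Agent 2 indifferent between Alpha and Beta: p·1 + (1−p)·(-5) = p·(-2) + (1−p)·(-4) ⟹ (-5) + 6p = (-4) + 2p ⟹ p = 1/4.
Agent 1 indifferent between Alpha and Beta: q·(-1) + (1−q)·3 = q·2 + (1−q)·(-5) ⟹ 3 + (-4)q = (-5) + 7q ⟹ q = 8/11.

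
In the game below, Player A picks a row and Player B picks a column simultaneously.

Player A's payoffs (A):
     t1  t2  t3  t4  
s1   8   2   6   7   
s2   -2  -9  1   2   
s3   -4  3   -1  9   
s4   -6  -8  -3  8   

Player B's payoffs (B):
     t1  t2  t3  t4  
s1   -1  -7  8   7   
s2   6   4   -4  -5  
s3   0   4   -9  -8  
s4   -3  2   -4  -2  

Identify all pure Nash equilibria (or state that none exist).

(s1, t3) and (s3, t2)

A profile is a Nash equilibrium when each player is best-responding to the other.
Player A's best responses — vs t1: s1 (payoff 8); vs t2: s3 (payoff 3); vs t3: s1 (payoff 6); vs t4: s3 (payoff 9).
Player B's best responses — vs s1: t3 (payoff 8); vs s2: t1 (payoff 6); vs s3: t2 (payoff 4); vs s4: t2 (payoff 2).
Mutual best responses occur at (s1, t3) and (s3, t2); at each, neither player gains by switching.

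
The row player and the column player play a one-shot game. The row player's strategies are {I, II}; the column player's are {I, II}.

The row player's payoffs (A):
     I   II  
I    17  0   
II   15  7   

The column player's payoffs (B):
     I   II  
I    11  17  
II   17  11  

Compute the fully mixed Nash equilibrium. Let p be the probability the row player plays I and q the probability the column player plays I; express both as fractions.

In a mixed NE each player is indifferent between their pure strategies, so the opponent's mix sets the indifference.
The column player indifferent between I and II: p·11 + (1−p)·17 = p·17 + (1−p)·11 ⟹ 17 + (-6)p = 11 + 6p ⟹ p = 1/2.
The row player indifferent between I and II: q·17 + (1−q)·0 = q·15 + (1−q)·7 ⟹ 0 + 17q = 7 + 8q ⟹ q = 7/9.

p = 1/2, q = 7/9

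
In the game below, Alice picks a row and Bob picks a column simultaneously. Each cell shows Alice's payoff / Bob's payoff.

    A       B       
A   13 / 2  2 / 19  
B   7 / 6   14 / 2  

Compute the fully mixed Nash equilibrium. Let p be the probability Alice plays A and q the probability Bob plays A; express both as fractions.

In a mixed NE each player is indifferent between their pure strategies, so the opponent's mix sets the indifference.
Bob indifferent between A and B: p·2 + (1−p)·6 = p·19 + (1−p)·2 ⟹ 6 + (-4)p = 2 + 17p ⟹ p = 4/21.
Alice indifferent between A and B: q·13 + (1−q)·2 = q·7 + (1−q)·14 ⟹ 2 + 11q = 14 + (-7)q ⟹ q = 2/3.

p = 4/21, q = 2/3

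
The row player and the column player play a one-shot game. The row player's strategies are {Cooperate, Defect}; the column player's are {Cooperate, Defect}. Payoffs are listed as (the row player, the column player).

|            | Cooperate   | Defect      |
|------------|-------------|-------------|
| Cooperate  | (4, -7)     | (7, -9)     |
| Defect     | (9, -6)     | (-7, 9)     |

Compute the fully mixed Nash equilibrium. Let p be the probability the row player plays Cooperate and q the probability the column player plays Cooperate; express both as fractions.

p = 15/17, q = 14/19

Each player's mixing probability is pinned down by making the *other* player indifferent.
The column player indifferent between Cooperate and Defect: p·(-7) + (1−p)·(-6) = p·(-9) + (1−p)·9 ⟹ (-6) + (-1)p = 9 + (-18)p ⟹ p = 15/17.
The row player indifferent between Cooperate and Defect: q·4 + (1−q)·7 = q·9 + (1−q)·(-7) ⟹ 7 + (-3)q = (-7) + 16q ⟹ q = 14/19.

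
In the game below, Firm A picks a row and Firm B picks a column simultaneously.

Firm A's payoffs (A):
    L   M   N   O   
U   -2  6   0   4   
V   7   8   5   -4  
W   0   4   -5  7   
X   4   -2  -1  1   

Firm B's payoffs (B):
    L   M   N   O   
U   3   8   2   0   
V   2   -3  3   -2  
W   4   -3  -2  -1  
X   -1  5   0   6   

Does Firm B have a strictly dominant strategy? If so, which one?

Check whether one of Firm B's strategies beats all alternatives regardless of what the opponent does.
L is not dominant: against U, M gives 8 > 3.
M is not dominant: against V, L gives 2 > -3.
N is not dominant: against U, L gives 3 > 2.
O is not dominant: against U, L gives 3 > 0.
No single strategy is best against every opponent action.

No strictly dominant strategy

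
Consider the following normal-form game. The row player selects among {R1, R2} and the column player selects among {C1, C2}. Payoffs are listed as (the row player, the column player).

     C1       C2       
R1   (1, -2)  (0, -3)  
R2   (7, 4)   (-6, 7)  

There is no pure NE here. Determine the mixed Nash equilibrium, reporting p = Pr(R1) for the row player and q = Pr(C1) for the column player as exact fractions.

p = 3/4, q = 1/2

In a mixed NE each player is indifferent between their pure strategies, so the opponent's mix sets the indifference.
The column player indifferent between C1 and C2: p·(-2) + (1−p)·4 = p·(-3) + (1−p)·7 ⟹ 4 + (-6)p = 7 + (-10)p ⟹ p = 3/4.
The row player indifferent between R1 and R2: q·1 + (1−q)·0 = q·7 + (1−q)·(-6) ⟹ 0 + 1q = (-6) + 13q ⟹ q = 1/2.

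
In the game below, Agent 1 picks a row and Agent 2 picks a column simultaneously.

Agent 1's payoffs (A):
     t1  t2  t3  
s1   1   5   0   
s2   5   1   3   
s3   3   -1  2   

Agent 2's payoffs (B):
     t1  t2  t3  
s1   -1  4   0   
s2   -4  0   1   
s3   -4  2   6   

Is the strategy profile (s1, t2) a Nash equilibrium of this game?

Holding Agent 2 at t2: Agent 1 gets 5 from s1, versus 1 from s2, -1 from s3. No profitable deviation for Agent 1.
Holding Agent 1 at s1: Agent 2 gets 4 from t2, versus -1 from t1, 0 from t3. No profitable deviation for Agent 2 either.

Yes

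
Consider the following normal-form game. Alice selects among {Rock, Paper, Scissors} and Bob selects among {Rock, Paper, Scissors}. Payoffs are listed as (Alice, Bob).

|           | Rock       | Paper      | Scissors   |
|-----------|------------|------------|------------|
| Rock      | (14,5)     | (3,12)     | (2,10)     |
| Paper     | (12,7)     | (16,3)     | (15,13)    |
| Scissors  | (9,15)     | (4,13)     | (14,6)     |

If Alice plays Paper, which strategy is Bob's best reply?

With Alice fixed at Paper, Bob's payoffs are: Rock → 7, Paper → 3, Scissors → 13.
The maximum is 13, achieved by Scissors.

Scissors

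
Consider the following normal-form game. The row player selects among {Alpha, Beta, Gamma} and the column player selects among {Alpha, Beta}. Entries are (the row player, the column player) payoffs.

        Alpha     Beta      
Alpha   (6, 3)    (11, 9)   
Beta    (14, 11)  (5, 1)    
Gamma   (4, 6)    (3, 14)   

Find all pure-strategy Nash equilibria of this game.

(Alpha, Beta) and (Beta, Alpha)

Check mutual best responses: a cell is a NE iff neither player can gain by unilaterally deviating.
The row player's best responses — vs Alpha: Beta (payoff 14); vs Beta: Alpha (payoff 11).
The column player's best responses — vs Alpha: Beta (payoff 9); vs Beta: Alpha (payoff 11); vs Gamma: Beta (payoff 14).
Mutual best responses occur at (Alpha, Beta) and (Beta, Alpha); at each, neither player gains by switching.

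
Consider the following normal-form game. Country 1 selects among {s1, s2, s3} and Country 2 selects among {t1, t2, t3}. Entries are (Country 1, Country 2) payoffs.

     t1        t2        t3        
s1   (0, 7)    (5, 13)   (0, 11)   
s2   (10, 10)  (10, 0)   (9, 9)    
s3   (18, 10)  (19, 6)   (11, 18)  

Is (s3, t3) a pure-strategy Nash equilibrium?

Holding Country 2 at t3: Country 1 gets 11 from s3, versus 0 from s1, 9 from s2. No profitable deviation for Country 1.
Holding Country 1 at s3: Country 2 gets 18 from t3, versus 10 from t1, 6 from t2. No profitable deviation for Country 2 either.

Yes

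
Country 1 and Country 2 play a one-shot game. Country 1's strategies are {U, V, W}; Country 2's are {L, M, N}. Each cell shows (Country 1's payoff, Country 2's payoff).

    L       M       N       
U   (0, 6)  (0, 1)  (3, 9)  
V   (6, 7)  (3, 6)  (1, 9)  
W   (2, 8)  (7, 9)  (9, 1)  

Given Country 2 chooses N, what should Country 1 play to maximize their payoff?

W

With Country 2 fixed at N, Country 1's payoffs are: U → 3, V → 1, W → 9.
The maximum is 9, achieved by W.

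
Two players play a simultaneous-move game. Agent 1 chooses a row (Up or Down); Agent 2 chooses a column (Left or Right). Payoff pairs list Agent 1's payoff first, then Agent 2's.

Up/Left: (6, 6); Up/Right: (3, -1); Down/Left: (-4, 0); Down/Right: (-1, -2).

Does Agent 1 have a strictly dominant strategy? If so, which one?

Check whether one of Agent 1's strategies beats all alternatives regardless of what the opponent does.
Up strictly dominates: vs Left: 6 > -4; vs Right: 3 > -1.

Up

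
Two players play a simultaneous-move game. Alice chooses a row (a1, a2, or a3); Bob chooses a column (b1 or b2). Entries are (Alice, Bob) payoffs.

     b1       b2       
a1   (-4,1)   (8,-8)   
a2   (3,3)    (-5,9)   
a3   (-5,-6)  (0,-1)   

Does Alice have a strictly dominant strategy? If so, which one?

Check whether one of Alice's strategies beats all alternatives regardless of what the opponent does.
a1 is not dominant: against b1, a2 gives 3 > -4.
a2 is not dominant: against b2, a1 gives 8 > -5.
a3 is not dominant: against b1, a1 gives -4 > -5.
No single strategy is best against every opponent action.

No strictly dominant strategy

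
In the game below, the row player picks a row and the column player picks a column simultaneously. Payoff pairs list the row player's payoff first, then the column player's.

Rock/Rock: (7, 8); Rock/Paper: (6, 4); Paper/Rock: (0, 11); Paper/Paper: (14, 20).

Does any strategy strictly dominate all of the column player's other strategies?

No strictly dominant strategy

A strategy is strictly dominant if it gives the column player a strictly higher payoff than every other strategy, against every choice by the opponent.
Rock is not dominant: against Paper, Paper gives 20 > 11.
Paper is not dominant: against Rock, Rock gives 8 > 4.
No single strategy is best against every opponent action.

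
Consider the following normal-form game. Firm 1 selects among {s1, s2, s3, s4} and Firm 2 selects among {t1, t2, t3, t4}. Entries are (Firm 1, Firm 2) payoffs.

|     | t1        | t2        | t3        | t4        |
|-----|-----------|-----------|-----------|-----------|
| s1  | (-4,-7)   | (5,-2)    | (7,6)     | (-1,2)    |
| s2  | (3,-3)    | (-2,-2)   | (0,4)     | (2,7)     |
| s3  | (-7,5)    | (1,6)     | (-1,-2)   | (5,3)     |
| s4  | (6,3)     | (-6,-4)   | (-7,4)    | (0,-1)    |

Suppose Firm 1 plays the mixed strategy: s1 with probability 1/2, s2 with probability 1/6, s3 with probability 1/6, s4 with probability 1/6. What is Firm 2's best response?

t3

Compute Firm 2's expected payoff from each pure strategy against the given mix.
t1: (1/2)·(-7) + (1/6)·(-3) + (1/6)·5 + (1/6)·3 = -8/3
t2: (1/2)·(-2) + (1/6)·(-2) + (1/6)·6 + (1/6)·(-4) = -1
t3: (1/2)·6 + (1/6)·4 + (1/6)·(-2) + (1/6)·4 = 4
t4: (1/2)·2 + (1/6)·7 + (1/6)·3 + (1/6)·(-1) = 5/2
Highest expected payoff is 4, from t3.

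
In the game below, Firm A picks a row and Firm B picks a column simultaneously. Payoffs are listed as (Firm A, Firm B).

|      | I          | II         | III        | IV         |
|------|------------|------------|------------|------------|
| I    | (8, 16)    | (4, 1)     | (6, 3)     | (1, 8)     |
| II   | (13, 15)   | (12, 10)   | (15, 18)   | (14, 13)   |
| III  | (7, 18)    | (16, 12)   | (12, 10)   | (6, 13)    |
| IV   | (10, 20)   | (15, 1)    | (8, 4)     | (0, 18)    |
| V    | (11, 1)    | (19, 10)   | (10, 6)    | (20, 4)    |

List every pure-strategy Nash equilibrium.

A profile is a Nash equilibrium when each player is best-responding to the other.
Firm A's best responses — vs I: II (payoff 13); vs II: V (payoff 19); vs III: II (payoff 15); vs IV: V (payoff 20).
Firm B's best responses — vs I: I (payoff 16); vs II: III (payoff 18); vs III: I (payoff 18); vs IV: I (payoff 20); vs V: II (payoff 10).
Mutual best responses occur at (II, III) and (V, II); at each, neither player gains by switching.

(II, III) and (V, II)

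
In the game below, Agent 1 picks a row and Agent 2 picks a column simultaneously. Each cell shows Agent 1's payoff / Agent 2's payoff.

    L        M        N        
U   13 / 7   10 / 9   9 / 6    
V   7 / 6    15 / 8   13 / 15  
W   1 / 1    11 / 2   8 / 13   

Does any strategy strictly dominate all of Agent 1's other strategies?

None

A strategy is strictly dominant if it gives Agent 1 a strictly higher payoff than every other strategy, against every choice by the opponent.
U is not dominant: against M, V gives 15 > 10.
V is not dominant: against L, U gives 13 > 7.
W is not dominant: against L, U gives 13 > 1.
No single strategy is best against every opponent action.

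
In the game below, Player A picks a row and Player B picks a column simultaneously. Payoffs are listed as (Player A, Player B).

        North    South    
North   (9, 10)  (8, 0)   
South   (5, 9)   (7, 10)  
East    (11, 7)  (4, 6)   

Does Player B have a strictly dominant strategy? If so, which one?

No strictly dominant strategy

Check whether one of Player B's strategies beats all alternatives regardless of what the opponent does.
North is not dominant: against South, South gives 10 > 9.
South is not dominant: against North, North gives 10 > 0.
No single strategy is best against every opponent action.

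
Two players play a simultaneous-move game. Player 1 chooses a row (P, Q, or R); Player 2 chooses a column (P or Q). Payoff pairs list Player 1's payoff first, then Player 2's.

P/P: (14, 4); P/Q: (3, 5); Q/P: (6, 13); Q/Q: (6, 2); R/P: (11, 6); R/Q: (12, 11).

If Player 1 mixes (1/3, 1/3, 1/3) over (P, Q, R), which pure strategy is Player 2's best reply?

Player 2's best reply maximizes expected payoff against the mix.
P: (1/3)·4 + (1/3)·13 + (1/3)·6 = 23/3
Q: (1/3)·5 + (1/3)·2 + (1/3)·11 = 6
Highest expected payoff is 23/3, from P.

P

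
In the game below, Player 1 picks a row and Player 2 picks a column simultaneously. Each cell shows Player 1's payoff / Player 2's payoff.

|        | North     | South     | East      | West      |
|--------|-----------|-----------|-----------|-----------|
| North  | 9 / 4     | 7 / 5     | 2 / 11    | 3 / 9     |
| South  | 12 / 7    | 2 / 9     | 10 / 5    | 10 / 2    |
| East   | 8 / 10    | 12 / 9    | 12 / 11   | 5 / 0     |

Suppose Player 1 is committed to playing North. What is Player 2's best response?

East

With Player 1 fixed at North, Player 2's payoffs are: North → 4, South → 5, East → 11, West → 9.
The maximum is 11, achieved by East.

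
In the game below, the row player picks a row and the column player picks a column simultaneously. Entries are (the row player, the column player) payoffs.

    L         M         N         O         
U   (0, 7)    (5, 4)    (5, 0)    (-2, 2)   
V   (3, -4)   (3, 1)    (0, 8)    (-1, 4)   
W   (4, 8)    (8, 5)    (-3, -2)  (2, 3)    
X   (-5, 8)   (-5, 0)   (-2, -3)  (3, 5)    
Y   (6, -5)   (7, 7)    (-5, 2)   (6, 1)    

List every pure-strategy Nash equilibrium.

A profile is a Nash equilibrium when each player is best-responding to the other.
The row player's best responses — vs L: Y (payoff 6); vs M: W (payoff 8); vs N: U (payoff 5); vs O: Y (payoff 6).
The column player's best responses — vs U: L (payoff 7); vs V: N (payoff 8); vs W: L (payoff 8); vs X: L (payoff 8); vs Y: M (payoff 7).
No cell has both players best-responding. For instance, the row player's best reply to L is Y, but against Y the column player prefers M over L.

None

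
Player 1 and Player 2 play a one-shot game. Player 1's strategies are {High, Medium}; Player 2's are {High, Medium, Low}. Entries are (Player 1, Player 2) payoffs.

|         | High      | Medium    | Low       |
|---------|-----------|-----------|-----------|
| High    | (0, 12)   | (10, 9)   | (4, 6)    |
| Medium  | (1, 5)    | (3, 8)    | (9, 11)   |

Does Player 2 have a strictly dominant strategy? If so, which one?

None

A strategy is strictly dominant if it gives Player 2 a strictly higher payoff than every other strategy, against every choice by the opponent.
High is not dominant: against Medium, Medium gives 8 > 5.
Medium is not dominant: against High, High gives 12 > 9.
Low is not dominant: against High, High gives 12 > 6.
No single strategy is best against every opponent action.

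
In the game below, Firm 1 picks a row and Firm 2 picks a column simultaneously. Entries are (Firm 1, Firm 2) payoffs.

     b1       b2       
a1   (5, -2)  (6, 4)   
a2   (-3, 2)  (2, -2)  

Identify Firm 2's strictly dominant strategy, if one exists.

None

A strategy is strictly dominant if it gives Firm 2 a strictly higher payoff than every other strategy, against every choice by the opponent.
b1 is not dominant: against a1, b2 gives 4 > -2.
b2 is not dominant: against a2, b1 gives 2 > -2.
No single strategy is best against every opponent action.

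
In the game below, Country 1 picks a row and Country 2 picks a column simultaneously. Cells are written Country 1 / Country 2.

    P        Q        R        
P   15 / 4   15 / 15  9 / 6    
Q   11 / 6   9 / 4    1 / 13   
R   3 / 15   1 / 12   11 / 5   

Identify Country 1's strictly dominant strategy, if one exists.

None

Check whether one of Country 1's strategies beats all alternatives regardless of what the opponent does.
P is not dominant: against R, R gives 11 > 9.
Q is not dominant: against P, P gives 15 > 11.
R is not dominant: against P, P gives 15 > 3.
No single strategy is best against every opponent action.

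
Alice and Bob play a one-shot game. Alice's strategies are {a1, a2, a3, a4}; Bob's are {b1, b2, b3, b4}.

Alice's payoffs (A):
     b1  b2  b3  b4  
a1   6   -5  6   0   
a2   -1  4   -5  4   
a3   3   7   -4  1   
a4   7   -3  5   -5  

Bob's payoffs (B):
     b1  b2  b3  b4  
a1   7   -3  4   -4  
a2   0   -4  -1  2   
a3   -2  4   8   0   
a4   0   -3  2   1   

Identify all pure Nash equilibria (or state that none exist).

(a2, b4)

A profile is a Nash equilibrium when each player is best-responding to the other.
Alice's best responses — vs b1: a4 (payoff 7); vs b2: a3 (payoff 7); vs b3: a1 (payoff 6); vs b4: a2 (payoff 4).
Bob's best responses — vs a1: b1 (payoff 7); vs a2: b4 (payoff 2); vs a3: b3 (payoff 8); vs a4: b3 (payoff 2).
The only mutual best response is (a2, b4); neither player gains by switching there.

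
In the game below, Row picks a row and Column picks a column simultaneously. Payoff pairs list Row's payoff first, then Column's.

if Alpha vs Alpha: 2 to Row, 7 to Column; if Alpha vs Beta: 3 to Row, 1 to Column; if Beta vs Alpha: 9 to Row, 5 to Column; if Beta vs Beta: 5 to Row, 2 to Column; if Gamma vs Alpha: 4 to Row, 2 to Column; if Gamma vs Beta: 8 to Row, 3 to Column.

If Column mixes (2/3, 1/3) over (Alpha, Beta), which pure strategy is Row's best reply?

Row's best reply maximizes expected payoff against the mix.
Alpha: (2/3)·2 + (1/3)·3 = 7/3
Beta: (2/3)·9 + (1/3)·5 = 23/3
Gamma: (2/3)·4 + (1/3)·8 = 16/3
Highest expected payoff is 23/3, from Beta.

Beta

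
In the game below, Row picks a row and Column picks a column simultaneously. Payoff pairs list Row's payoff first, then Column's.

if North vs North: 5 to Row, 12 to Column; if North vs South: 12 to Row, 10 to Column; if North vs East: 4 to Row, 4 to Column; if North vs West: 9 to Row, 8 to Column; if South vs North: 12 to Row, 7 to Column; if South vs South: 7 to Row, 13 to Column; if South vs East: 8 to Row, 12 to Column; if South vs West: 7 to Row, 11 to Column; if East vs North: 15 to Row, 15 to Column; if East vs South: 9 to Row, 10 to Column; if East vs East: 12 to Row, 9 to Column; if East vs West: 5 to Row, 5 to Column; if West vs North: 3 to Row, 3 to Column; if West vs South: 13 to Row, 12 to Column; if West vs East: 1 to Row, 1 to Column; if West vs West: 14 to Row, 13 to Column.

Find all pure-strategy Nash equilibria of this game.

(East, North) and (West, West)

Check mutual best responses: a cell is a NE iff neither player can gain by unilaterally deviating.
Row's best responses — vs North: East (payoff 15); vs South: West (payoff 13); vs East: East (payoff 12); vs West: West (payoff 14).
Column's best responses — vs North: North (payoff 12); vs South: South (payoff 13); vs East: North (payoff 15); vs West: West (payoff 13).
Mutual best responses occur at (East, North) and (West, West); at each, neither player gains by switching.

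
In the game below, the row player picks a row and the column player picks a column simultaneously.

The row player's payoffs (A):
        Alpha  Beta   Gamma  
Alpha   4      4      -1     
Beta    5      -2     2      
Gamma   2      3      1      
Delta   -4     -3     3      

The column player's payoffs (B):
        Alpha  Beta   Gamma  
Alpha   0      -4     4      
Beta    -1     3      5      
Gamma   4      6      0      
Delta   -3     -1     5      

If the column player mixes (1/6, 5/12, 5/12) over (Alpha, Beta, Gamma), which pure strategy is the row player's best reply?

Compute the row player's expected payoff from each pure strategy against the given mix.
Alpha: (1/6)·4 + (5/12)·4 + (5/12)·(-1) = 23/12
Beta: (1/6)·5 + (5/12)·(-2) + (5/12)·2 = 5/6
Gamma: (1/6)·2 + (5/12)·3 + (5/12)·1 = 2
Delta: (1/6)·(-4) + (5/12)·(-3) + (5/12)·3 = -2/3
Highest expected payoff is 2, from Gamma.

Gamma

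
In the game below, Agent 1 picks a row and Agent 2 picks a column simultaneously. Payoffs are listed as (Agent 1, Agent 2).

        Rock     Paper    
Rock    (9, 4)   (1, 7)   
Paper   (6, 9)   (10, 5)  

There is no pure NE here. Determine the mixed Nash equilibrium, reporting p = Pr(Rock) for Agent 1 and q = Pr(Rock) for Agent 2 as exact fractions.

p = 4/7, q = 3/4

Each player's mixing probability is pinned down by making the *other* player indifferent.
Agent 2 indifferent between Rock and Paper: p·4 + (1−p)·9 = p·7 + (1−p)·5 ⟹ 9 + (-5)p = 5 + 2p ⟹ p = 4/7.
Agent 1 indifferent between Rock and Paper: q·9 + (1−q)·1 = q·6 + (1−q)·10 ⟹ 1 + 8q = 10 + (-4)q ⟹ q = 3/4.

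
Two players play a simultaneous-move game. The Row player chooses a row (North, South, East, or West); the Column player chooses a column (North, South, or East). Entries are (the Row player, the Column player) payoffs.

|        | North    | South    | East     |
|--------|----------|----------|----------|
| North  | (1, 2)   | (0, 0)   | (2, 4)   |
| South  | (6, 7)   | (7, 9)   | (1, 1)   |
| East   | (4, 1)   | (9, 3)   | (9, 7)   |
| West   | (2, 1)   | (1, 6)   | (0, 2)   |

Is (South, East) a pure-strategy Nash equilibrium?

No

Holding the Column player at East: the Row player gets 1 from South but could get 9 by switching to East. The Row player has a profitable deviation.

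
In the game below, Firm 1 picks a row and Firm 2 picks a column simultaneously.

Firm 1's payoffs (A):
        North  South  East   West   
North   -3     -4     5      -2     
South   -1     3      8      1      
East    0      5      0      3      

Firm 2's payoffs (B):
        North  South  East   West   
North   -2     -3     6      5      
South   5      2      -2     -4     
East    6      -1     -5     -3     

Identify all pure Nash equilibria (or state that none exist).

(East, North)

A profile is a Nash equilibrium when each player is best-responding to the other.
Firm 1's best responses — vs North: East (payoff 0); vs South: East (payoff 5); vs East: South (payoff 8); vs West: East (payoff 3).
Firm 2's best responses — vs North: East (payoff 6); vs South: North (payoff 5); vs East: North (payoff 6).
The only mutual best response is (East, North); neither player gains by switching there.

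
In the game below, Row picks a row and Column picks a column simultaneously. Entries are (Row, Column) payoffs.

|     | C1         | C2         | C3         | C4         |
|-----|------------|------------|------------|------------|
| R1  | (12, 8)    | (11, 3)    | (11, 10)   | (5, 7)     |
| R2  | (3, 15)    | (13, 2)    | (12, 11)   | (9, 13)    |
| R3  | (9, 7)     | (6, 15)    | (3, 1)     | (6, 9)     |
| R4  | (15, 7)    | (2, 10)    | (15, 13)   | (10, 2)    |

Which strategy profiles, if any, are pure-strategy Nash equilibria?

A profile is a Nash equilibrium when each player is best-responding to the other.
Row's best responses — vs C1: R4 (payoff 15); vs C2: R2 (payoff 13); vs C3: R4 (payoff 15); vs C4: R4 (payoff 10).
Column's best responses — vs R1: C3 (payoff 10); vs R2: C1 (payoff 15); vs R3: C2 (payoff 15); vs R4: C3 (payoff 13).
The only mutual best response is (R4, C3); neither player gains by switching there.

(R4, C3)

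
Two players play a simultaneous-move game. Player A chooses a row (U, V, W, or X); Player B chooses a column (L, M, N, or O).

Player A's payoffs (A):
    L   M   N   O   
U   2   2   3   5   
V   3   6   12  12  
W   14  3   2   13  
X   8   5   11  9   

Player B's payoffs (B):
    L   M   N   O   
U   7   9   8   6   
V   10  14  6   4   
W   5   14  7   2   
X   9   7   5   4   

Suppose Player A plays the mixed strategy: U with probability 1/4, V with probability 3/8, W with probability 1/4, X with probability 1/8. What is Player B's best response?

M

Compute Player B's expected payoff from each pure strategy against the given mix.
L: (1/4)·7 + (3/8)·10 + (1/4)·5 + (1/8)·9 = 63/8
M: (1/4)·9 + (3/8)·14 + (1/4)·14 + (1/8)·7 = 95/8
N: (1/4)·8 + (3/8)·6 + (1/4)·7 + (1/8)·5 = 53/8
O: (1/4)·6 + (3/8)·4 + (1/4)·2 + (1/8)·4 = 4
Highest expected payoff is 95/8, from M.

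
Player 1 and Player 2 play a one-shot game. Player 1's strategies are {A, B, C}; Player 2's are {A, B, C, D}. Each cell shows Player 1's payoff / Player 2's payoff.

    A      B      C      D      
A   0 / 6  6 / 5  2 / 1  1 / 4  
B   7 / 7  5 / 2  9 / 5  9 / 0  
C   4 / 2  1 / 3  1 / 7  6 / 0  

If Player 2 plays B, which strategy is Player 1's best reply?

With Player 2 fixed at B, Player 1's payoffs are: A → 6, B → 5, C → 1.
The maximum is 6, achieved by A.

A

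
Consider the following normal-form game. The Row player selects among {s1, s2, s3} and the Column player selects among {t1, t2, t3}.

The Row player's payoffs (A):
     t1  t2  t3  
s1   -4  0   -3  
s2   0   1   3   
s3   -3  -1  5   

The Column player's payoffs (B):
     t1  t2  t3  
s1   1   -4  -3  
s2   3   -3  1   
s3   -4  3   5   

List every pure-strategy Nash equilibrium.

Check mutual best responses: a cell is a NE iff neither player can gain by unilaterally deviating.
The Row player's best responses — vs t1: s2 (payoff 0); vs t2: s2 (payoff 1); vs t3: s3 (payoff 5).
The Column player's best responses — vs s1: t1 (payoff 1); vs s2: t1 (payoff 3); vs s3: t3 (payoff 5).
Mutual best responses occur at (s2, t1) and (s3, t3); at each, neither player gains by switching.

(s2, t1) and (s3, t3)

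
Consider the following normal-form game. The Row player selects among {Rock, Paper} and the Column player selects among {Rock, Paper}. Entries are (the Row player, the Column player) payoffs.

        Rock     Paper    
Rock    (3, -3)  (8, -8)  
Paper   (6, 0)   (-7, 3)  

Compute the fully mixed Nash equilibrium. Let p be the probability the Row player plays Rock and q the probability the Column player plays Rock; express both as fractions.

Each player's mixing probability is pinned down by making the *other* player indifferent.
The Column player indifferent between Rock and Paper: p·(-3) + (1−p)·0 = p·(-8) + (1−p)·3 ⟹ 0 + (-3)p = 3 + (-11)p ⟹ p = 3/8.
The Row player indifferent between Rock and Paper: q·3 + (1−q)·8 = q·6 + (1−q)·(-7) ⟹ 8 + (-5)q = (-7) + 13q ⟹ q = 5/6.

p = 3/8, q = 5/6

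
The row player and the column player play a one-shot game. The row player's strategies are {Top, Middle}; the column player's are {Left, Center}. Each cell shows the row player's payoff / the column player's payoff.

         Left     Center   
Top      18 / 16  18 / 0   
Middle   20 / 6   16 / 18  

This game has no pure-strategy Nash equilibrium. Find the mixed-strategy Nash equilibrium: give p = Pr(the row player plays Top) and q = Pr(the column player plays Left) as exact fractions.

p = 3/7, q = 1/2

Each player's mixing probability is pinned down by making the *other* player indifferent.
The column player indifferent between Left and Center: p·16 + (1−p)·6 = p·0 + (1−p)·18 ⟹ 6 + 10p = 18 + (-18)p ⟹ p = 3/7.
The row player indifferent between Top and Middle: q·18 + (1−q)·18 = q·20 + (1−q)·16 ⟹ 18 + 0q = 16 + 4q ⟹ q = 1/2.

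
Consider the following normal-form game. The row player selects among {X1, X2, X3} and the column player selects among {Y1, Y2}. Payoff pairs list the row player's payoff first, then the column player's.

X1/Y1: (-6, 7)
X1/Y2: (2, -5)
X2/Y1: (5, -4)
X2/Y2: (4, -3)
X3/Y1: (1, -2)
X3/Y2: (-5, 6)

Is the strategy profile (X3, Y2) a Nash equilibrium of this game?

No

Holding the column player at Y2: the row player gets -5 from X3 but could get 4 by switching to X2. The row player has a profitable deviation.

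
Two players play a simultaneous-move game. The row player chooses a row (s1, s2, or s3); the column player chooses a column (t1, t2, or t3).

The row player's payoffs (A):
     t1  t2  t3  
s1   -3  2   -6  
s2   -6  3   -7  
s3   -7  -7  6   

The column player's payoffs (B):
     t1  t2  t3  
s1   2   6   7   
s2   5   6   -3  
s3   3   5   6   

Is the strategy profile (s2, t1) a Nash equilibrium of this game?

Holding the column player at t1: the row player gets -6 from s2 but could get -3 by switching to s1. The row player has a profitable deviation.

No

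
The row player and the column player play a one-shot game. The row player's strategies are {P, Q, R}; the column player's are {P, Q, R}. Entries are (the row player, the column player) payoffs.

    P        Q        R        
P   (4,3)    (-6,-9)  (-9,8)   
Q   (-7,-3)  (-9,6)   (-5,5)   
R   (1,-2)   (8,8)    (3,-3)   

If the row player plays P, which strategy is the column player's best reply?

R

With the row player fixed at P, the column player's payoffs are: P → 3, Q → -9, R → 8.
The maximum is 8, achieved by R.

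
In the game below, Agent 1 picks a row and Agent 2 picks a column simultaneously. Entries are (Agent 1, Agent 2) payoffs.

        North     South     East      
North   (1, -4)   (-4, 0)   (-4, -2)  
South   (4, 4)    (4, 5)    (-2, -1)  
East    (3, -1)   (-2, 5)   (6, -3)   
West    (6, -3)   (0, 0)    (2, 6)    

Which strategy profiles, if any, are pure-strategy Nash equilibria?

Check mutual best responses: a cell is a NE iff neither player can gain by unilaterally deviating.
Agent 1's best responses — vs North: West (payoff 6); vs South: South (payoff 4); vs East: East (payoff 6).
Agent 2's best responses — vs North: South (payoff 0); vs South: South (payoff 5); vs East: South (payoff 5); vs West: East (payoff 6).
The only mutual best response is (South, South); neither player gains by switching there.

(South, South)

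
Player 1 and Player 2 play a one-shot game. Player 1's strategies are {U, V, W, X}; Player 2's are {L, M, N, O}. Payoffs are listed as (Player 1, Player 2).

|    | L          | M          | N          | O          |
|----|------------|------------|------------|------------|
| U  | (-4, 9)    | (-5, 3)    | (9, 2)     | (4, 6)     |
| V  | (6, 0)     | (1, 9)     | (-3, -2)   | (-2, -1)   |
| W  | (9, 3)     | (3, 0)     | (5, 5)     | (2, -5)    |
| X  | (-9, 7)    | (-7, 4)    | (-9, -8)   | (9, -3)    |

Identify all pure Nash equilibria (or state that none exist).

None

Check mutual best responses: a cell is a NE iff neither player can gain by unilaterally deviating.
Player 1's best responses — vs L: W (payoff 9); vs M: W (payoff 3); vs N: U (payoff 9); vs O: X (payoff 9).
Player 2's best responses — vs U: L (payoff 9); vs V: M (payoff 9); vs W: N (payoff 5); vs X: L (payoff 7).
No cell has both players best-responding. For instance, Player 1's best reply to N is U, but against U Player 2 prefers L over N.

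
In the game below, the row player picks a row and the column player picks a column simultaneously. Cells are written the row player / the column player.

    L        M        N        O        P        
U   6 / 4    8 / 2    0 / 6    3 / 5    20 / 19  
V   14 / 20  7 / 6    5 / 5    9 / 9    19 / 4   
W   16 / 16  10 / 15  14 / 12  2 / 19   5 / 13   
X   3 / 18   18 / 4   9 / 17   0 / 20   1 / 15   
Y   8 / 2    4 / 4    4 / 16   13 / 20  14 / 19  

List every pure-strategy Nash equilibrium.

(U, P) and (Y, O)

A profile is a Nash equilibrium when each player is best-responding to the other.
The row player's best responses — vs L: W (payoff 16); vs M: X (payoff 18); vs N: W (payoff 14); vs O: Y (payoff 13); vs P: U (payoff 20).
The column player's best responses — vs U: P (payoff 19); vs V: L (payoff 20); vs W: O (payoff 19); vs X: O (payoff 20); vs Y: O (payoff 20).
Mutual best responses occur at (U, P) and (Y, O); at each, neither player gains by switching.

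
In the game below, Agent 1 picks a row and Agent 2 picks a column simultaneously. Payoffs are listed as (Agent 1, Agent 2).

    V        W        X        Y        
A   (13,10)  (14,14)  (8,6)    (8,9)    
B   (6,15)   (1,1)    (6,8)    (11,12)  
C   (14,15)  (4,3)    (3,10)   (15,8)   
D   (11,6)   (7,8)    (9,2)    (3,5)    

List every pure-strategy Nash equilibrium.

(A, W) and (C, V)

Find each player's best response to every opponent strategy; NE are the intersections.
Agent 1's best responses — vs V: C (payoff 14); vs W: A (payoff 14); vs X: D (payoff 9); vs Y: C (payoff 15).
Agent 2's best responses — vs A: W (payoff 14); vs B: V (payoff 15); vs C: V (payoff 15); vs D: W (payoff 8).
Mutual best responses occur at (A, W) and (C, V); at each, neither player gains by switching.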